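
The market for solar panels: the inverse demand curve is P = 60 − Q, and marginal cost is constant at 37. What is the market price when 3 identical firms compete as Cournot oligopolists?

P = 42.75

Cournot with 3 identical firms: the symmetric best-response condition is 60 − 4q = 37. Each firm produces q = 5.75, total output Q = 17.25, price P = 42.75.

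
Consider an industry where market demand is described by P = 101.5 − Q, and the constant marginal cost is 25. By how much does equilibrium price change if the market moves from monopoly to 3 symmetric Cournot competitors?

A monopolist chooses Q where MR = MC. MR = 101.5 − 2Q; setting this equal to 25 gives Q = 38.25 and P = 63.25.
In a 3-firm Cournot equilibrium, symmetry and the first-order condition give q = (101.5 − 25)/(4) = 19.125. So Q = 57.375 and P = 44.125.
Change in equilibrium price: 44.125 − 63.25 = −19.125.

Equilibrium price falls by 19.125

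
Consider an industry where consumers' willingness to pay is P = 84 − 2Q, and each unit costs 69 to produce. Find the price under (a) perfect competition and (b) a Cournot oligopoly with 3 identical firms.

Competition: P = 69; Cournot: P = 72.75

Under competition P = MC = 69, so Q = (84 − 69)/2 = 7.5.
With 3 symmetric Cournot firms, each firm's FOC gives 84 − 8q = 69, so q = 1.875, Q = 3·1.875 = 5.625, and P = 72.75.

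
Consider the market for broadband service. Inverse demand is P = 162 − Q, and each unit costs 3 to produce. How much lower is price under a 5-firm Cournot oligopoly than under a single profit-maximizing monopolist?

Monopoly sets MR = MC: 162 − 2Q = 3 ⇒ Q = 79.5, P = 162 − 79.5 = 82.5.
In a 5-firm Cournot equilibrium, symmetry and the first-order condition give q = (162 − 3)/(6) = 26.5. So Q = 132.5 and P = 29.5.
Change in price: 29.5 − 82.5 = −53.

P falls by 53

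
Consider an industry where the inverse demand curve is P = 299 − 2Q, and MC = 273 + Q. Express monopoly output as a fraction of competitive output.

Q_m/Q_c = 0.6

The monopolist equates marginal revenue to marginal cost: 299 − 4Q = 273 + Q, so Q = 5.2. From demand, P = 288.6.
Under competition P = MC: 299 − 2Q = 273 + Q ⇒ Q = 26/3, P = 845/3.
Ratio Q_m/Q_c = 5.2/(26/3) = 0.6.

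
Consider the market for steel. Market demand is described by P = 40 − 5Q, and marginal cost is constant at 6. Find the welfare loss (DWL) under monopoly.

Perfect competition: P = MC = 6, so 40 − 5Q = 6 and Q = 6.8.
A monopolist chooses Q where MR = MC. MR = 40 − 10Q; setting this equal to 6 gives Q = 3.4 and P = 23.
DWL is the triangle between Q = 3.4 and Q = 6.8: ½·(6.8 − 3.4)·(23 − 6) = 28.9.

DWL = 28.9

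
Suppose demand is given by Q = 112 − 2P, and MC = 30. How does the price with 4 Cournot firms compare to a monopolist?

Inverting demand: P = 56 − 0.5Q.
With 4 symmetric Cournot firms, each firm's FOC gives 56 − 2.5q = 30, so q = 10.4, Q = 4·10.4 = 41.6, and P = 35.2.
Monopoly sets MR = MC: 56 − Q = 30 ⇒ Q = 26, P = 56 − 0.5·26 = 43.

Cournot: P = 35.2; Monopoly: P = 43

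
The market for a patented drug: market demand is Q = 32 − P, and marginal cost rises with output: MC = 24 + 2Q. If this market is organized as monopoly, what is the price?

P = 30

Inverting demand: P = 32 − Q.
The monopolist equates marginal revenue to marginal cost: 32 − 2Q = 24 + 2Q, so Q = 2. From demand, P = 30.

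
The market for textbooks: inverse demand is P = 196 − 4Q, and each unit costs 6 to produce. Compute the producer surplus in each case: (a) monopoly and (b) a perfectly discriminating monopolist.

A monopolist chooses Q where MR = MC. MR = 196 − 8Q; setting this equal to 6 gives Q = 23.75 and P = 101.
PS = (101 − 6)·23.75 = 2256.25.
A perfectly discriminating monopolist sells every unit with P(Q) ≥ MC(Q), so output equals the competitive quantity Q = 47.5. Each buyer pays their reservation price, so CS = 0 and the firm captures all surplus.
PS = ½·(196 − 6)·47.5 = 4512.5.

Monopoly: PS = 2256.25; Perfect PD: PS = 4512.5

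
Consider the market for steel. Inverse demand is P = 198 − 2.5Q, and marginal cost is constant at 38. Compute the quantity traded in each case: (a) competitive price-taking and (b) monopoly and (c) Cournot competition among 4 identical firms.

Under competition P = MC = 38, so Q = (198 − 38)/2.5 = 64.
Monopoly sets MR = MC: 198 − 5Q = 38 ⇒ Q = 32, P = 198 − 2.5·32 = 118.
With 4 symmetric Cournot firms, each firm's FOC gives 198 − 12.5q = 38, so q = 12.8, Q = 4·12.8 = 51.2, and P = 70.

Competition: Q = 64; Monopoly: Q = 32; Cournot: Q = 51.2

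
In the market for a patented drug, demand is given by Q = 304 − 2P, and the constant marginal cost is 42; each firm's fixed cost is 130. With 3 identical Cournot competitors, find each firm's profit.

π_i = 1382.5

Inverting demand: P = 152 − 0.5Q.
Cournot with 3 identical firms: the symmetric best-response condition is 152 − 2q = 42. Each firm produces q = 55, total output Q = 165, price P = 69.5.
Each firm's profit = (69.5 − 42)·55 − 130 = 1382.5.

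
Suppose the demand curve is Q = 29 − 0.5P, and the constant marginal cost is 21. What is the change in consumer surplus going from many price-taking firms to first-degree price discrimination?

CS falls by 342.25

Inverting demand: P = 58 − 2Q.
Perfect competition: P = MC = 21, so 58 − 2Q = 21 and Q = 18.5.
CS = ½·(58 − 21)·18.5 = 342.25.
A perfectly discriminating monopolist sells every unit with P(Q) ≥ MC(Q), so output equals the competitive quantity Q = 18.5. Each buyer pays their reservation price, so CS = 0 and the firm captures all surplus.
CS = 0.
Change in consumer surplus: 0 − 342.25 = −342.25.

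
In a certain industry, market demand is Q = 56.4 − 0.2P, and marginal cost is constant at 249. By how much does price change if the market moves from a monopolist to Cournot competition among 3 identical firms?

Price falls by 8.25

Inverting demand: P = 282 − 5Q.
A monopolist chooses Q where MR = MC. MR = 282 − 10Q; setting this equal to 249 gives Q = 3.3 and P = 265.5.
With 3 symmetric Cournot firms, each firm's FOC gives 282 − 20q = 249, so q = 1.65, Q = 3·1.65 = 4.95, and P = 257.25.
Change in price: 257.25 − 265.5 = −8.25.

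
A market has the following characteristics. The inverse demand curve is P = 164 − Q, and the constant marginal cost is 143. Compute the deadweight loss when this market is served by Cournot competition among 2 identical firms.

DWL = 24.5

Under competition P = MC = 143, so Q = (164 − 143)/1 = 21.
Cournot with 2 identical firms: the symmetric best-response condition is 164 − 3q = 143. Each firm produces q = 7, total output Q = 14, price P = 150.
DWL is the triangle between Q = 14 and Q = 21: ½·(21 − 14)·(150 − 143) = 24.5.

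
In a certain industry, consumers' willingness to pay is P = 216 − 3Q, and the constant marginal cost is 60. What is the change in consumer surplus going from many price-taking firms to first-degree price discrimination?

Consumer surplus falls by 4056

Under competition P = MC = 60, so Q = (216 − 60)/3 = 52.
CS = ½·(216 − 60)·52 = 4056.
A perfectly discriminating monopolist sells every unit with P(Q) ≥ MC(Q), so output equals the competitive quantity Q = 52. Each buyer pays their reservation price, so CS = 0 and the firm captures all surplus.
CS = 0.
Change in consumer surplus: 0 − 4056 = −4056.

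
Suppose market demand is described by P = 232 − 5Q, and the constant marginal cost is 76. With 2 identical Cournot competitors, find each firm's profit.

π_i = 540.8

In a 2-firm Cournot equilibrium, symmetry and the first-order condition give q = (232 − 76)/(15) = 10.4. So Q = 20.8 and P = 128.
Each firm's profit = (128 − 76)·10.4 = 540.8.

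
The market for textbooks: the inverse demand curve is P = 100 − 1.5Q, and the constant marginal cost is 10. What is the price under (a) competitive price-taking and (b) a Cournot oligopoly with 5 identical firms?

Competitive firms price at marginal cost: P = 10, giving Q = 60.
With 5 symmetric Cournot firms, each firm's FOC gives 100 − 9q = 10, so q = 10, Q = 5·10 = 50, and P = 25.

Competition: P = 10; Cournot: P = 25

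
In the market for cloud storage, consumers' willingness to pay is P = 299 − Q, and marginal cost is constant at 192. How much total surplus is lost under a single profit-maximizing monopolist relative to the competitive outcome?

DWL = 1431.125

Competitive firms price at marginal cost: P = 192, giving Q = 107.
A monopolist chooses Q where MR = MC. MR = 299 − 2Q; setting this equal to 192 gives Q = 53.5 and P = 245.5.
DWL is the triangle between Q = 53.5 and Q = 107: ½·(107 − 53.5)·(245.5 − 192) = 1431.125.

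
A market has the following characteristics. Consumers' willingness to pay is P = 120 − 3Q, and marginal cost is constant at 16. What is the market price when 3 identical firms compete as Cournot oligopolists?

P = 42

With 3 symmetric Cournot firms, each firm's FOC gives 120 − 12q = 16, so q = 26/3, Q = 3·26/3 = 26, and P = 42.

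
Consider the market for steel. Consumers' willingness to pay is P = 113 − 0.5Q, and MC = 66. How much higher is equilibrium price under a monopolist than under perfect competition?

Perfect competition: P = MC = 66, so 113 − 0.5Q = 66 and Q = 94.
The monopolist equates marginal revenue to marginal cost: 113 − Q = 66, so Q = 47. From demand, P = 89.5.
Change in equilibrium price: 89.5 − 66 = 23.5.

Equilibrium price rises by 23.5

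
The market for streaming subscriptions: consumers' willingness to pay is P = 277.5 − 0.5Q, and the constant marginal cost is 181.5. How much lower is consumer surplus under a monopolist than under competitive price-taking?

Consumer surplus falls by 6912

Perfect competition: P = MC = 181.5, so 277.5 − 0.5Q = 181.5 and Q = 192.
CS = ½·(277.5 − 181.5)·192 = 9216.
A monopolist chooses Q where MR = MC. MR = 277.5 − Q; setting this equal to 181.5 gives Q = 96 and P = 229.5.
CS = ½·(277.5 − 229.5)·96 = 2304.
Change in consumer surplus: 2304 − 9216 = −6912.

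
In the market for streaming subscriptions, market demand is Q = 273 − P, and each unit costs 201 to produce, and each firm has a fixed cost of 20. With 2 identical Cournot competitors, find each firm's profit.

π_i = 556

Inverting demand: P = 273 − Q.
In a 2-firm Cournot equilibrium, symmetry and the first-order condition give q = (273 − 201)/(3) = 24. So Q = 48 and P = 225.
Each firm's profit = (225 − 201)·24 − 20 = 556.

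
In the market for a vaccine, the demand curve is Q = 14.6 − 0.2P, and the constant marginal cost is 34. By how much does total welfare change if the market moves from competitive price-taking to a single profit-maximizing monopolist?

Inverting demand: P = 73 − 5Q.
Under competition P = MC = 34, so Q = (73 − 34)/5 = 7.8.
CS = ½·(73 − 34)·7.8 = 152.1; PS = (34 − 34)·7.8 = 0; TS = 152.1.
A monopolist chooses Q where MR = MC. MR = 73 − 10Q; setting this equal to 34 gives Q = 3.9 and P = 53.5.
CS = ½·(73 − 53.5)·3.9 = 38.025; PS = (53.5 − 34)·3.9 = 76.05; TS = 114.075.
Change in total welfare: 114.075 − 152.1 = −38.025.

Total welfare falls by 38.025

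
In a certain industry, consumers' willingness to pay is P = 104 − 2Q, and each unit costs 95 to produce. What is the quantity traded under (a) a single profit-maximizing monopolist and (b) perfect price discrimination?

Monopoly sets MR = MC: 104 − 4Q = 95 ⇒ Q = 2.25, P = 104 − 2·2.25 = 99.5.
A perfectly discriminating monopolist sells every unit with P(Q) ≥ MC(Q), so output equals the competitive quantity Q = 4.5. Each buyer pays their reservation price, so CS = 0 and the firm captures all surplus.

Monopoly: Q = 2.25; Perfect PD: Q = 4.5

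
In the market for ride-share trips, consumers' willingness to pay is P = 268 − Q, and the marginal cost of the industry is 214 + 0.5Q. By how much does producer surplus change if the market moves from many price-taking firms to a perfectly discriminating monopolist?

Under competition P = MC: 268 − Q = 214 + 0.5Q ⇒ Q = 36, P = 232.
PS = P·Q − VC(Q) = 232·36 − (214·36 + ½·0.5·36²) = 324.
Under first-degree price discrimination the firm charges each unit its demand price and produces up to where P = MC, i.e. Q = 36. Consumer surplus is zero; producer surplus equals total surplus.
PS = ½·(268 − 214)·36 = 972.
Change in producer surplus: 972 − 324 = 648.

Producer surplus rises by 648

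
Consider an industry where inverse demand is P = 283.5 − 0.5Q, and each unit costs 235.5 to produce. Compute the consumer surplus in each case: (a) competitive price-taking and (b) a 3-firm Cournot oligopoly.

Perfect competition: P = MC = 235.5, so 283.5 − 0.5Q = 235.5 and Q = 96.
CS = ½·(283.5 − 235.5)·96 = 2304.
Cournot with 3 identical firms: the symmetric best-response condition is 283.5 − 2q = 235.5. Each firm produces q = 24, total output Q = 72, price P = 247.5.
CS = ½·(283.5 − 247.5)·72 = 1296.

Competition: CS = 2304; Cournot: CS = 1296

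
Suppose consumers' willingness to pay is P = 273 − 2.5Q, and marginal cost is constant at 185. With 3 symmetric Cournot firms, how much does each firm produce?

q_i = 8.8

In a 3-firm Cournot equilibrium, symmetry and the first-order condition give q = (273 − 185)/(10) = 8.8. So Q = 26.4 and P = 207.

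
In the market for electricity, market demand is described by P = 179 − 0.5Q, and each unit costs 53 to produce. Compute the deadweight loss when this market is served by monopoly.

Competitive firms price at marginal cost: P = 53, giving Q = 252.
Monopoly sets MR = MC: 179 − Q = 53 ⇒ Q = 126, P = 179 − 0.5·126 = 116.
DWL is the triangle between Q = 126 and Q = 252: ½·(252 − 126)·(116 − 53) = 3969.

DWL = 3969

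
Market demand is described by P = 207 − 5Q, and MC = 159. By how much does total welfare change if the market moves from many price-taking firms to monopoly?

Total welfare falls by 57.6

Under competition P = MC = 159, so Q = (207 − 159)/5 = 9.6.
CS = ½·(207 − 159)·9.6 = 230.4; PS = (159 − 159)·9.6 = 0; TS = 230.4.
Monopoly sets MR = MC: 207 − 10Q = 159 ⇒ Q = 4.8, P = 207 − 5·4.8 = 183.
CS = ½·(207 − 183)·4.8 = 57.6; PS = (183 − 159)·4.8 = 115.2; TS = 172.8.
Change in total welfare: 172.8 − 230.4 = −57.6.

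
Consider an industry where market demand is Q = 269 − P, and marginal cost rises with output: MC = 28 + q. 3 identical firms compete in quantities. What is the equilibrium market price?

Inverting demand: P = 269 − Q.
In a 3-firm Cournot equilibrium, symmetry and the first-order condition give q = (269 − 28)/(5) = 48.2. So Q = 144.6 and P = 124.4.

P = 124.4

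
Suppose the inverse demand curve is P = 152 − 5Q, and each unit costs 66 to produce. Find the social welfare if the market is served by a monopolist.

The monopolist equates marginal revenue to marginal cost: 152 − 10Q = 66, so Q = 8.6. From demand, P = 109.
CS = ½·(152 − 109)·8.6 = 184.9; PS = (109 − 66)·8.6 = 369.8; TS = 554.7.

TS = 554.7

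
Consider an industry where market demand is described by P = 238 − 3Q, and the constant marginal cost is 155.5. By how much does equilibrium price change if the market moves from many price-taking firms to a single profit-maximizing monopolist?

Equilibrium price rises by 41.25

Competitive firms price at marginal cost: P = 155.5, giving Q = 27.5.
The monopolist equates marginal revenue to marginal cost: 238 − 6Q = 155.5, so Q = 13.75. From demand, P = 196.75.
Change in equilibrium price: 196.75 − 155.5 = 41.25.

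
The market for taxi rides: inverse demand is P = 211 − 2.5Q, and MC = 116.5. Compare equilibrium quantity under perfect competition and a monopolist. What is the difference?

Under competition P = MC = 116.5, so Q = (211 − 116.5)/2.5 = 37.8.
The monopolist equates marginal revenue to marginal cost: 211 − 5Q = 116.5, so Q = 18.9. From demand, P = 163.75.
Change in equilibrium quantity: 18.9 − 37.8 = −18.9.

Q falls by 18.9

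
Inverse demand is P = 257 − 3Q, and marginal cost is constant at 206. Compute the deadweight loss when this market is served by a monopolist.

Competitive firms price at marginal cost: P = 206, giving Q = 17.
The monopolist equates marginal revenue to marginal cost: 257 − 6Q = 206, so Q = 8.5. From demand, P = 231.5.
DWL is the triangle between Q = 8.5 and Q = 17: ½·(17 − 8.5)·(231.5 − 206) = 108.375.

DWL = 108.375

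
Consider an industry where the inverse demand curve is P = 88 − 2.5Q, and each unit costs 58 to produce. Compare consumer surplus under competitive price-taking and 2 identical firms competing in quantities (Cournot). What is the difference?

Consumer surplus falls by 100

Perfect competition: P = MC = 58, so 88 − 2.5Q = 58 and Q = 12.
CS = ½·(88 − 58)·12 = 180.
With 2 symmetric Cournot firms, each firm's FOC gives 88 − 7.5q = 58, so q = 4, Q = 2·4 = 8, and P = 68.
CS = ½·(88 − 68)·8 = 80.
Change in consumer surplus: 80 − 180 = −100.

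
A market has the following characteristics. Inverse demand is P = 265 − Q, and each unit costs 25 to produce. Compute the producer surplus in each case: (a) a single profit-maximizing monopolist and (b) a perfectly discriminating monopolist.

A monopolist chooses Q where MR = MC. MR = 265 − 2Q; setting this equal to 25 gives Q = 120 and P = 145.
PS = (145 − 25)·120 = 14400.
A perfectly discriminating monopolist sells every unit with P(Q) ≥ MC(Q), so output equals the competitive quantity Q = 240. Each buyer pays their reservation price, so CS = 0 and the firm captures all surplus.
PS = ½·(265 − 25)·240 = 28800.

Monopoly: PS = 14400; Perfect PD: PS = 28800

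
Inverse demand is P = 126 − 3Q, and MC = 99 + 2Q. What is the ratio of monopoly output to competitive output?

Q_m/Q_c = 0.625

Monopoly sets MR = MC: 126 − 6Q = 99 + 2Q ⇒ Q = 3.375, P = 126 − 3·3.375 = 115.875.
Under competition P = MC: 126 − 3Q = 99 + 2Q ⇒ Q = 5.4, P = 109.8.
Ratio Q_m/Q_c = 3.375/5.4 = 0.625.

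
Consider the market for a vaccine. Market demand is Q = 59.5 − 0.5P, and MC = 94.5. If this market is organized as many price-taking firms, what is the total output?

Inverting demand: P = 119 − 2Q.
Competitive firms price at marginal cost: P = 94.5, giving Q = 12.25.

Q = 12.25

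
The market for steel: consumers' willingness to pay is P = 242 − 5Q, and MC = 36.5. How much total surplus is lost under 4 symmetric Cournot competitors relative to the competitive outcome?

DWL = 168.921

Competitive firms price at marginal cost: P = 36.5, giving Q = 41.1.
Cournot with 4 identical firms: the symmetric best-response condition is 242 − 25q = 36.5. Each firm produces q = 8.22, total output Q = 32.88, price P = 77.6.
DWL is the triangle between Q = 32.88 and Q = 41.1: ½·(41.1 − 32.88)·(77.6 − 36.5) = 168.921.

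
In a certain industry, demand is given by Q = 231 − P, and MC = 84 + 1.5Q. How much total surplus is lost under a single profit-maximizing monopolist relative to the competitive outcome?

Inverting demand: P = 231 − Q.
Competitive equilibrium sets price equal to marginal cost: 231 − Q = 84 + 1.5Q, so Q = 58.8 and P = 172.2.
Monopoly sets MR = MC: 231 − 2Q = 84 + 1.5Q ⇒ Q = 42, P = 231 − 42 = 189.
CS = ½·(231 − 172.2)·58.8 = 1728.72; PS = (172.2·58.8 − 84·58.8 − ½·1.5·58.8²) = 2593.08; TS = 4321.8.
CS = ½·(231 − 189)·42 = 882; PS = (189·42 − 84·42 − ½·1.5·42²) = 3087; TS = 3969.
DWL = 4321.8 − 3969 = 352.8.

DWL = 352.8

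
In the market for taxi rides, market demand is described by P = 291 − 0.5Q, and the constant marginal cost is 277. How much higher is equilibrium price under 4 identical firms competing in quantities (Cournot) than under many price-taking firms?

Equilibrium price rises by 2.8

Competitive firms price at marginal cost: P = 277, giving Q = 28.
With 4 symmetric Cournot firms, each firm's FOC gives 291 − 2.5q = 277, so q = 5.6, Q = 4·5.6 = 22.4, and P = 279.8.
Change in equilibrium price: 279.8 − 277 = 2.8.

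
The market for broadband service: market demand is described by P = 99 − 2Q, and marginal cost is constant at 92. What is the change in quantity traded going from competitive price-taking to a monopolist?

Perfect competition: P = MC = 92, so 99 − 2Q = 92 and Q = 3.5.
The monopolist equates marginal revenue to marginal cost: 99 − 4Q = 92, so Q = 1.75. From demand, P = 95.5.
Change in quantity traded: 1.75 − 3.5 = −1.75.

Quantity traded falls by 1.75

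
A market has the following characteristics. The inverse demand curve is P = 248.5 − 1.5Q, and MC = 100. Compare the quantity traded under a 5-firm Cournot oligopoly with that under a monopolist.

With 5 symmetric Cournot firms, each firm's FOC gives 248.5 − 9q = 100, so q = 16.5, Q = 5·16.5 = 82.5, and P = 124.75.
Monopoly sets MR = MC: 248.5 − 3Q = 100 ⇒ Q = 49.5, P = 248.5 − 1.5·49.5 = 174.25.

Cournot: Q = 82.5; Monopoly: Q = 49.5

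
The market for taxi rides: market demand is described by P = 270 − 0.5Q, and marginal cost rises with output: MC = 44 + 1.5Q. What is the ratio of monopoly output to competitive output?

The monopolist equates marginal revenue to marginal cost: 270 − Q = 44 + 1.5Q, so Q = 90.4. From demand, P = 224.8.
Under competition P = MC: 270 − 0.5Q = 44 + 1.5Q ⇒ Q = 113, P = 213.5.
Ratio Q_m/Q_c = 90.4/113 = 0.8.

Q_m/Q_c = 0.8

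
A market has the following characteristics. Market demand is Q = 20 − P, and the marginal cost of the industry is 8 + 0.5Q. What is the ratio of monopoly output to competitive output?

Q_m/Q_c = 0.6

Inverting demand: P = 20 − Q.
Monopoly sets MR = MC: 20 − 2Q = 8 + 0.5Q ⇒ Q = 4.8, P = 20 − 4.8 = 15.2.
Under competition P = MC: 20 − Q = 8 + 0.5Q ⇒ Q = 8, P = 12.
Ratio Q_m/Q_c = 4.8/8 = 0.6.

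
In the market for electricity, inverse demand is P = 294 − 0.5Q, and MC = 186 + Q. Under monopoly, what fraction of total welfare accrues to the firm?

PS/TS = 0.8

The monopolist equates marginal revenue to marginal cost: 294 − Q = 186 + Q, so Q = 54. From demand, P = 267.
CS = ½·(294 − 267)·54 = 729.
PS = P·Q − VC(Q) = 267·54 − (186·54 + ½·1·54²) = 2916.
Share captured = PS/TS = 2916/3645 = 0.8.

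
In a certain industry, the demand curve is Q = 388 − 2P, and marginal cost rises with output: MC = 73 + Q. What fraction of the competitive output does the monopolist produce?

Inverting demand: P = 194 − 0.5Q.
A monopolist chooses Q where MR = MC. MR = 194 − Q; setting this equal to 73 + Q gives Q = 60.5 and P = 163.75.
Under competition P = MC: 194 − 0.5Q = 73 + Q ⇒ Q = 242/3, P = 461/3.
Ratio Q_m/Q_c = 60.5/(242/3) = 0.75.

Q_m/Q_c = 0.75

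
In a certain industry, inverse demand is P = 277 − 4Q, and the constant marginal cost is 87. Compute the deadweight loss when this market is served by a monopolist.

Perfect competition: P = MC = 87, so 277 − 4Q = 87 and Q = 47.5.
Monopoly sets MR = MC: 277 − 8Q = 87 ⇒ Q = 23.75, P = 277 − 4·23.75 = 182.
DWL is the triangle between Q = 23.75 and Q = 47.5: ½·(47.5 − 23.75)·(182 − 87) = 1128.125.

DWL = 1128.125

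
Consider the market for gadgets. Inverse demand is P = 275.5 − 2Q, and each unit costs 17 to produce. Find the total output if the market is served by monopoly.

A monopolist chooses Q where MR = MC. MR = 275.5 − 4Q; setting this equal to 17 gives Q = 64.625 and P = 146.25.

Q = 64.625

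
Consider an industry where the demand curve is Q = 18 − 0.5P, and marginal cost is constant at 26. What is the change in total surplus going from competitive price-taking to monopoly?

Inverting demand: P = 36 − 2Q.
Perfect competition: P = MC = 26, so 36 − 2Q = 26 and Q = 5.
CS = ½·(36 − 26)·5 = 25; PS = (26 − 26)·5 = 0; TS = 25.
The monopolist equates marginal revenue to marginal cost: 36 − 4Q = 26, so Q = 2.5. From demand, P = 31.
CS = ½·(36 − 31)·2.5 = 6.25; PS = (31 − 26)·2.5 = 12.5; TS = 18.75.
Change in total surplus: 18.75 − 25 = −6.25.

TS falls by 6.25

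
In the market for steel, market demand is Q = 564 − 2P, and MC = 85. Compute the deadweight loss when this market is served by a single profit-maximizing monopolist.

DWL = 9702.25

Inverting demand: P = 282 − 0.5Q.
Perfect competition: P = MC = 85, so 282 − 0.5Q = 85 and Q = 394.
A monopolist chooses Q where MR = MC. MR = 282 − Q; setting this equal to 85 gives Q = 197 and P = 183.5.
DWL is the triangle between Q = 197 and Q = 394: ½·(394 − 197)·(183.5 − 85) = 9702.25.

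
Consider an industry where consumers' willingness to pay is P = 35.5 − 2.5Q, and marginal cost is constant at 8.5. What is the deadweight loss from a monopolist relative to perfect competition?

Perfect competition: P = MC = 8.5, so 35.5 − 2.5Q = 8.5 and Q = 10.8.
The monopolist equates marginal revenue to marginal cost: 35.5 − 5Q = 8.5, so Q = 5.4. From demand, P = 22.
DWL is the triangle between Q = 5.4 and Q = 10.8: ½·(10.8 − 5.4)·(22 − 8.5) = 36.45.

DWL = 36.45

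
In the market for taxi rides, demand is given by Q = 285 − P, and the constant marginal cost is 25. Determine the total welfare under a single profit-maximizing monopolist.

Inverting demand: P = 285 − Q.
A monopolist chooses Q where MR = MC. MR = 285 − 2Q; setting this equal to 25 gives Q = 130 and P = 155.
CS = ½·(285 − 155)·130 = 8450; PS = (155 − 25)·130 = 16900; TS = 25350.

TS = 25350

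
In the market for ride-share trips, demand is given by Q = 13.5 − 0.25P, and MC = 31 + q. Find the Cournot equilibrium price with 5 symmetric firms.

P = 35.6

Inverting demand: P = 54 − 4Q.
Cournot with 5 identical firms: the symmetric best-response condition is 54 − 24q = 31 + q. Each firm produces q = 0.92, total output Q = 4.6, price P = 35.6.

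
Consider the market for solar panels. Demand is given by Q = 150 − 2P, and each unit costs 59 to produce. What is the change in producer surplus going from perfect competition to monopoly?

Inverting demand: P = 75 − 0.5Q.
Perfect competition: P = MC = 59, so 75 − 0.5Q = 59 and Q = 32.
PS = (59 − 59)·32 = 0.
Monopoly sets MR = MC: 75 − Q = 59 ⇒ Q = 16, P = 75 − 0.5·16 = 67.
PS = (67 − 59)·16 = 128.
Change in producer surplus: 128 − 0 = 128.

Producer surplus rises by 128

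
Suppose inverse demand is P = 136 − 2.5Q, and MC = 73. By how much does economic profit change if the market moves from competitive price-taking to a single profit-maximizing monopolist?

Under competition P = MC = 73, so Q = (136 − 73)/2.5 = 25.2.
Profit = (73 − 73)·25.2 = 0.
Monopoly sets MR = MC: 136 − 5Q = 73 ⇒ Q = 12.6, P = 136 − 2.5·12.6 = 104.5.
Profit = (104.5 − 73)·12.6 = 396.9.
Change in economic profit: 396.9 − 0 = 396.9.

π rises by 396.9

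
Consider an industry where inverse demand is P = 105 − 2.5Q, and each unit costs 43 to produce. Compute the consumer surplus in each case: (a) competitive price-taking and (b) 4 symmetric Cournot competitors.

Under competition P = MC = 43, so Q = (105 − 43)/2.5 = 24.8.
CS = ½·(105 − 43)·24.8 = 768.8.
With 4 symmetric Cournot firms, each firm's FOC gives 105 − 12.5q = 43, so q = 4.96, Q = 4·4.96 = 19.84, and P = 55.4.
CS = ½·(105 − 55.4)·19.84 = 492.032.

Competition: CS = 768.8; Cournot: CS = 492.032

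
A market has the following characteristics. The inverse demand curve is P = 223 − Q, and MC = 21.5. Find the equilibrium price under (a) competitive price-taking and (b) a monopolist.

Competitive firms price at marginal cost: P = 21.5, giving Q = 201.5.
A monopolist chooses Q where MR = MC. MR = 223 − 2Q; setting this equal to 21.5 gives Q = 100.75 and P = 122.25.

Competition: P = 21.5; Monopoly: P = 122.25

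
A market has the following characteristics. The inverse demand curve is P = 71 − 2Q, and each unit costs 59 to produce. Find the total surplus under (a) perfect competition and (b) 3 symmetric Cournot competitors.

Competition: TS = 36; Cournot: TS = 33.75

Under competition P = MC = 59, so Q = (71 − 59)/2 = 6.
CS = ½·(71 − 59)·6 = 36; PS = (59 − 59)·6 = 0; TS = 36.
With 3 symmetric Cournot firms, each firm's FOC gives 71 − 8q = 59, so q = 1.5, Q = 3·1.5 = 4.5, and P = 62.
CS = ½·(71 − 62)·4.5 = 20.25; PS = (62 − 59)·4.5 = 13.5; TS = 33.75.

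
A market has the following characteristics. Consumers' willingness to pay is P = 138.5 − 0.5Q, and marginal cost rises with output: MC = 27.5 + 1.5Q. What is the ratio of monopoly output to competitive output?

Q_m/Q_c = 0.8

Monopoly sets MR = MC: 138.5 − Q = 27.5 + 1.5Q ⇒ Q = 44.4, P = 138.5 − 0.5·44.4 = 116.3.
Under competition P = MC: 138.5 − 0.5Q = 27.5 + 1.5Q ⇒ Q = 55.5, P = 110.75.
Ratio Q_m/Q_c = 44.4/55.5 = 0.8.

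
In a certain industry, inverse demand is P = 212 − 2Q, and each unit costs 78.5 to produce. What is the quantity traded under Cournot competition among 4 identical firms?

In a 4-firm Cournot equilibrium, symmetry and the first-order condition give q = (212 − 78.5)/(10) = 13.35. So Q = 53.4 and P = 105.2.

Q = 53.4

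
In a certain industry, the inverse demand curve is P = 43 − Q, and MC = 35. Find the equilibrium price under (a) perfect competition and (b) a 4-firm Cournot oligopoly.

Competition: P = 35; Cournot: P = 36.6

Under competition P = MC = 35, so Q = (43 − 35)/1 = 8.
With 4 symmetric Cournot firms, each firm's FOC gives 43 − 5q = 35, so q = 1.6, Q = 4·1.6 = 6.4, and P = 36.6.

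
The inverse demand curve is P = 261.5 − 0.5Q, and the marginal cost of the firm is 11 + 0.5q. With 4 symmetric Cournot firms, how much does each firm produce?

Cournot with 4 identical firms: the symmetric best-response condition is 261.5 − 2.5q = 11 + 0.5q. Each firm produces q = 83.5, total output Q = 334, price P = 94.5.

q_i = 83.5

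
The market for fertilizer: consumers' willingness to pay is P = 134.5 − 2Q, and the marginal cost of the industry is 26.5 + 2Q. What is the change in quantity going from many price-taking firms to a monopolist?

Quantity falls by 9

Under competition P = MC: 134.5 − 2Q = 26.5 + 2Q ⇒ Q = 27, P = 80.5.
Monopoly sets MR = MC: 134.5 − 4Q = 26.5 + 2Q ⇒ Q = 18, P = 134.5 − 2·18 = 98.5.
Change in quantity: 18 − 27 = −9.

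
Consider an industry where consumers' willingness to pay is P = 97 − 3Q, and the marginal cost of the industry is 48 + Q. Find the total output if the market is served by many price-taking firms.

Competitive equilibrium sets price equal to marginal cost: 97 − 3Q = 48 + Q, so Q = 12.25 and P = 60.25.

Q = 12.25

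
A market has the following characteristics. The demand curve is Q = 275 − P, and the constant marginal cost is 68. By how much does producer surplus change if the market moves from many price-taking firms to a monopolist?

PS rises by 10712.25

Inverting demand: P = 275 − Q.
Competitive firms price at marginal cost: P = 68, giving Q = 207.
PS = (68 − 68)·207 = 0.
Monopoly sets MR = MC: 275 − 2Q = 68 ⇒ Q = 103.5, P = 275 − 103.5 = 171.5.
PS = (171.5 − 68)·103.5 = 10712.25.
Change in producer surplus: 10712.25 − 0 = 10712.25.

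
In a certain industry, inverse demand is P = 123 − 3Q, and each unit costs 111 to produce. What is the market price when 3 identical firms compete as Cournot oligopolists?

In a 3-firm Cournot equilibrium, symmetry and the first-order condition give q = (123 − 111)/(12) = 1. So Q = 3 and P = 114.

P = 114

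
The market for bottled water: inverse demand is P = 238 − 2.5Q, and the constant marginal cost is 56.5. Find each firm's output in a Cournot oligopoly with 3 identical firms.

q_i = 18.15

In a 3-firm Cournot equilibrium, symmetry and the first-order condition give q = (238 − 56.5)/(10) = 18.15. So Q = 54.45 and P = 101.875.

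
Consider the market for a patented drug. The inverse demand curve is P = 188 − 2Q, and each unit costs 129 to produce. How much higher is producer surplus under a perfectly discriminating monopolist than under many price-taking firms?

Producer surplus rises by 870.25

Under competition P = MC = 129, so Q = (188 − 129)/2 = 29.5.
PS = (129 − 129)·29.5 = 0.
A perfectly discriminating monopolist sells every unit with P(Q) ≥ MC(Q), so output equals the competitive quantity Q = 29.5. Each buyer pays their reservation price, so CS = 0 and the firm captures all surplus.
PS = ½·(188 − 129)·29.5 = 870.25.
Change in producer surplus: 870.25 − 0 = 870.25.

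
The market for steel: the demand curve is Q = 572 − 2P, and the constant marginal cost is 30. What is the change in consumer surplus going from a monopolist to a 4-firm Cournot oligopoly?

Inverting demand: P = 286 − 0.5Q.
The monopolist equates marginal revenue to marginal cost: 286 − Q = 30, so Q = 256. From demand, P = 158.
CS = ½·(286 − 158)·256 = 16384.
Cournot with 4 identical firms: the symmetric best-response condition is 286 − 2.5q = 30. Each firm produces q = 102.4, total output Q = 409.6, price P = 81.2.
CS = ½·(286 − 81.2)·409.6 = 41943.04.
Change in consumer surplus: 41943.04 − 16384 = 25559.04.

Consumer surplus rises by 25559.04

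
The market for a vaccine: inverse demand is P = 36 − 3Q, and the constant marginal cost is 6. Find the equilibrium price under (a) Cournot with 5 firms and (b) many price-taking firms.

Cournot: P = 11; Competition: P = 6

In a 5-firm Cournot equilibrium, symmetry and the first-order condition give q = (36 − 6)/(18) = 5/3. So Q = 25/3 and P = 11.
Competitive firms price at marginal cost: P = 6, giving Q = 10.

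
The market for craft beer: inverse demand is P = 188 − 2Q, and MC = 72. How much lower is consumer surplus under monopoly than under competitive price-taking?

CS falls by 2523

Perfect competition: P = MC = 72, so 188 − 2Q = 72 and Q = 58.
CS = ½·(188 − 72)·58 = 3364.
Monopoly sets MR = MC: 188 − 4Q = 72 ⇒ Q = 29, P = 188 − 2·29 = 130.
CS = ½·(188 − 130)·29 = 841.
Change in consumer surplus: 841 − 3364 = −2523.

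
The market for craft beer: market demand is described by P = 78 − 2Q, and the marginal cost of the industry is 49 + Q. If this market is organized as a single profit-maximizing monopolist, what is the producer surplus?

PS = 84.1

Monopoly sets MR = MC: 78 − 4Q = 49 + Q ⇒ Q = 5.8, P = 78 − 2·5.8 = 66.4.
PS = P·Q − VC(Q) = 66.4·5.8 − (49·5.8 + ½·1·5.8²) = 84.1.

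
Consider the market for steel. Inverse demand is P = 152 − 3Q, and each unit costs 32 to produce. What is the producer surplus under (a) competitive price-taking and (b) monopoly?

Under competition P = MC = 32, so Q = (152 − 32)/3 = 40.
PS = (32 − 32)·40 = 0.
Monopoly sets MR = MC: 152 − 6Q = 32 ⇒ Q = 20, P = 152 − 3·20 = 92.
PS = (92 − 32)·20 = 1200.

Competition: PS = 0; Monopoly: PS = 1200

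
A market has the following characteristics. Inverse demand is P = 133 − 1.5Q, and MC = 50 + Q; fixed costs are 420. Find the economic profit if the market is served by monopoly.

Profit = 441.125

A monopolist chooses Q where MR = MC. MR = 133 − 3Q; setting this equal to 50 + Q gives Q = 20.75 and P = 101.875.
Profit = 101.875·20.75 − (50·20.75 + ½·1·20.75²) − 420 = 441.125.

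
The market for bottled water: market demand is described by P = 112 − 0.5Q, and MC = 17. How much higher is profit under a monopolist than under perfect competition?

Profit rises by 4512.5

Under competition P = MC = 17, so Q = (112 − 17)/0.5 = 190.
Profit = (17 − 17)·190 = 0.
Monopoly sets MR = MC: 112 − Q = 17 ⇒ Q = 95, P = 112 − 0.5·95 = 64.5.
Profit = (64.5 − 17)·95 = 4512.5.
Change in profit: 4512.5 − 0 = 4512.5.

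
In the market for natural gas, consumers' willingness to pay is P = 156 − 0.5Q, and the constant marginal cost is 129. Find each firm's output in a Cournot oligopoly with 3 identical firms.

Cournot with 3 identical firms: the symmetric best-response condition is 156 − 2q = 129. Each firm produces q = 13.5, total output Q = 40.5, price P = 135.75.

q_i = 13.5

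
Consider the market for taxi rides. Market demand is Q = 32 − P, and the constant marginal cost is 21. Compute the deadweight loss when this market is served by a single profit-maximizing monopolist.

Inverting demand: P = 32 − Q.
Under competition P = MC = 21, so Q = (32 − 21)/1 = 11.
Monopoly sets MR = MC: 32 − 2Q = 21 ⇒ Q = 5.5, P = 32 − 5.5 = 26.5.
DWL is the triangle between Q = 5.5 and Q = 11: ½·(11 − 5.5)·(26.5 − 21) = 15.125.

DWL = 15.125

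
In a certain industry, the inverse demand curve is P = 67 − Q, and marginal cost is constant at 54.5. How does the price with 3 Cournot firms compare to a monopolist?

In a 3-firm Cournot equilibrium, symmetry and the first-order condition give q = (67 − 54.5)/(4) = 3.125. So Q = 9.375 and P = 57.625.
A monopolist chooses Q where MR = MC. MR = 67 − 2Q; setting this equal to 54.5 gives Q = 6.25 and P = 60.75.

Cournot: P = 57.625; Monopoly: P = 60.75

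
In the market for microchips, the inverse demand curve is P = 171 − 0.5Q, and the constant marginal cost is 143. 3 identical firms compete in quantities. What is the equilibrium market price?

With 3 symmetric Cournot firms, each firm's FOC gives 171 − 2q = 143, so q = 14, Q = 3·14 = 42, and P = 150.

P = 150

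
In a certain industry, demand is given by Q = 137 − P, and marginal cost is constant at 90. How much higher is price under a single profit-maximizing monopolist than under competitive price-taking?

Inverting demand: P = 137 − Q.
Competitive firms price at marginal cost: P = 90, giving Q = 47.
A monopolist chooses Q where MR = MC. MR = 137 − 2Q; setting this equal to 90 gives Q = 23.5 and P = 113.5.
Change in price: 113.5 − 90 = 23.5.

Price rises by 23.5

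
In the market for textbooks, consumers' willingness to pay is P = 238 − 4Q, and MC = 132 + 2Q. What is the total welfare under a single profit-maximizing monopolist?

A monopolist chooses Q where MR = MC. MR = 238 − 8Q; setting this equal to 132 + 2Q gives Q = 10.6 and P = 195.6.
CS = ½·(238 − 195.6)·10.6 = 224.72; PS = (195.6·10.6 − 132·10.6 − ½·2·10.6²) = 561.8; TS = 786.52.

TS = 786.52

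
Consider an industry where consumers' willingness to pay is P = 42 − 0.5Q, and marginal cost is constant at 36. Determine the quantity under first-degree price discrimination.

Q = 12

Under first-degree price discrimination the firm charges each unit its demand price and produces up to where P = MC, i.e. Q = 12. Consumer surplus is zero; producer surplus equals total surplus.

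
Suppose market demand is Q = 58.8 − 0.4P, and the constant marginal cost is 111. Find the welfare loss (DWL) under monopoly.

Inverting demand: P = 147 − 2.5Q.
Competitive firms price at marginal cost: P = 111, giving Q = 14.4.
The monopolist equates marginal revenue to marginal cost: 147 − 5Q = 111, so Q = 7.2. From demand, P = 129.
DWL is the triangle between Q = 7.2 and Q = 14.4: ½·(14.4 − 7.2)·(129 − 111) = 64.8.

DWL = 64.8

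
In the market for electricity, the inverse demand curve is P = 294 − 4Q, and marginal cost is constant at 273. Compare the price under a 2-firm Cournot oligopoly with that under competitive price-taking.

Cournot: P = 280; Competition: P = 273

In a 2-firm Cournot equilibrium, symmetry and the first-order condition give q = (294 − 273)/(12) = 1.75. So Q = 3.5 and P = 280.
Under competition P = MC = 273, so Q = (294 − 273)/4 = 5.25.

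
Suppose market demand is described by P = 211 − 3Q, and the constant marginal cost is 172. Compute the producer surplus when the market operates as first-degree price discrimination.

Under first-degree price discrimination the firm charges each unit its demand price and produces up to where P = MC, i.e. Q = 13. Consumer surplus is zero; producer surplus equals total surplus.
PS = ½·(211 − 172)·13 = 253.5.

PS = 253.5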